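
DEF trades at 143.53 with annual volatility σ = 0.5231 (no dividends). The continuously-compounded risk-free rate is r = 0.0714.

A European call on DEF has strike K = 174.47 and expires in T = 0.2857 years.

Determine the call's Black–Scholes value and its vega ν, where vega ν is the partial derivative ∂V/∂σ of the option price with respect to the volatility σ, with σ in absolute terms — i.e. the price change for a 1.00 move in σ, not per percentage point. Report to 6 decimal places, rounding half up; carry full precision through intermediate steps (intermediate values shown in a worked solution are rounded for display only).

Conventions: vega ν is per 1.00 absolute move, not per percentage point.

price = 7.051466
ν = 27.204655

σ√T = 0.5231·√0.2857 = 0.279602
d₁ = (ln(S/K) + (r+σ²/2)T) / (σ√T) = (ln(143.53/174.47) + (0.0714+0.5231²/2)·0.2857) / 0.279602 = (-0.195209 + 0.059488) / 0.279602 = -0.485409
d₂ = d₁ − σ√T = -0.485409 − 0.279602 = -0.765011
e^{−rT} = 0.979808
N(d₁) = 0.313693,  N(d₂) = 0.222133
Call price V = S·N(d₁) − K·e^{−rT}·N(d₂) = 45.024374 − 37.972908 = 7.051466
φ(d₁) = (1/√(2π))·e^{−d₁²/2} = 0.354605
ν = S·φ(d₁)·√T = 27.204655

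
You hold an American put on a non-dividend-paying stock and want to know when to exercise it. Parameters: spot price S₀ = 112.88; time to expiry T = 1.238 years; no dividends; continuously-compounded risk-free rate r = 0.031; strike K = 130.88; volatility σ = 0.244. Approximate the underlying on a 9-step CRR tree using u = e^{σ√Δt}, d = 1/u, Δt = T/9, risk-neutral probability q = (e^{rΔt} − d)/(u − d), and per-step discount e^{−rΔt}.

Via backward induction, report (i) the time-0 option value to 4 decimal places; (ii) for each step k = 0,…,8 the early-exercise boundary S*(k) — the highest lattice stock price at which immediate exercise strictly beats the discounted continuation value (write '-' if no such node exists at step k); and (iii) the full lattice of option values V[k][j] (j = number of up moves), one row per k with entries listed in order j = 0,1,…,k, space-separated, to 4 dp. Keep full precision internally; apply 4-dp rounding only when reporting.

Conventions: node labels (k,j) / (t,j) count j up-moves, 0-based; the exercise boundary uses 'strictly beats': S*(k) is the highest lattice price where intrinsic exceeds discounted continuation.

params: Δt=0.13756 u=1.09472 d=0.91348 q=0.50097 e^(-rΔt)=0.99574
t_9 payoffs: 80.8880 70.9694 59.0828 44.8378 27.7666 7.3083 0.0000 0.0000 0.0000 0.0000
t_8: node(8,0) S=54.7271 payoff=76.1529 vs cont=75.5960 → 76.1529 [stop]  node(8,1) S=65.5852 payoff=65.2948 vs cont=64.7379 → 65.2948 [stop]  node(8,2) S=78.5976 payoff=52.2824 vs cont=51.7254 → 52.2824 [stop]  node(8,3) S=94.1918 payoff=36.6882 vs cont=36.1313 → 36.6882 [stop]  node(8,4) S=112.8800 payoff=18.0000 vs cont=17.4431 → 18.0000 [stop]  node(8,5) S=135.2760 payoff=0.0000 vs cont=3.6316 → 3.6316 [wait]  node(8,6) S=162.1155 payoff=0.0000 vs cont=0.0000 → 0.0000 [wait]  node(8,7) S=194.2801 payoff=0.0000 vs cont=0.0000 → 0.0000 [wait]  node(8,8) S=232.8263 payoff=0.0000 vs cont=0.0000 → 0.0000 [wait]  ⇒ S*(8)=112.8800
t_7: node(7,0) S=59.9106 payoff=70.9694 vs cont=70.4125 → 70.9694 [stop]  node(7,1) S=71.7972 payoff=59.0828 vs cont=58.5259 → 59.0828 [stop]  node(7,2) S=86.0422 payoff=44.8378 vs cont=44.2809 → 44.8378 [stop]  node(7,3) S=103.1134 payoff=27.7666 vs cont=27.2097 → 27.7666 [stop]  node(7,4) S=123.5717 payoff=7.3083 vs cont=10.7559 → 10.7559 [wait]  node(7,5) S=148.0889 payoff=0.0000 vs cont=1.8045 → 1.8045 [wait]  node(7,6) S=177.4706 payoff=0.0000 vs cont=0.0000 → 0.0000 [wait]  node(7,7) S=212.6817 payoff=0.0000 vs cont=0.0000 → 0.0000 [wait]  ⇒ S*(7)=103.1134
t_6: node(6,0) S=65.5852 payoff=65.2948 vs cont=64.7379 → 65.2948 [stop]  node(6,1) S=78.5976 payoff=52.2824 vs cont=51.7254 → 52.2824 [stop]  node(6,2) S=94.1918 payoff=36.6882 vs cont=36.1313 → 36.6882 [stop]  node(6,3) S=112.8800 payoff=18.0000 vs cont=19.1629 → 19.1629 [wait]  node(6,4) S=135.2760 payoff=0.0000 vs cont=6.2448 → 6.2448 [wait]  node(6,5) S=162.1155 payoff=0.0000 vs cont=0.8967 → 0.8967 [wait]  node(6,6) S=194.2801 payoff=0.0000 vs cont=0.0000 → 0.0000 [wait]  ⇒ S*(6)=94.1918
t_5: node(5,0) S=71.7972 payoff=59.0828 vs cont=58.5259 → 59.0828 [stop]  node(5,1) S=86.0422 payoff=44.8378 vs cont=44.2809 → 44.8378 [stop]  node(5,2) S=103.1134 payoff=27.7666 vs cont=27.7898 → 27.7898 [wait]  node(5,3) S=123.5717 payoff=7.3083 vs cont=12.6373 → 12.6373 [wait]  node(5,4) S=148.0889 payoff=0.0000 vs cont=3.5504 → 3.5504 [wait]  node(5,5) S=177.4706 payoff=0.0000 vs cont=0.4456 → 0.4456 [wait]  ⇒ S*(5)=86.0422
t_4: node(4,0) S=78.5976 payoff=52.2824 vs cont=51.7254 → 52.2824 [stop]  node(4,1) S=94.1918 payoff=36.6882 vs cont=36.1428 → 36.6882 [stop]  node(4,2) S=112.8800 payoff=18.0000 vs cont=20.1129 → 20.1129 [wait]  node(4,3) S=135.2760 payoff=0.0000 vs cont=8.0506 → 8.0506 [wait]  node(4,4) S=162.1155 payoff=0.0000 vs cont=1.9865 → 1.9865 [wait]  ⇒ S*(4)=94.1918
t_3: node(3,0) S=86.0422 payoff=44.8378 vs cont=44.2809 → 44.8378 [stop]  node(3,1) S=103.1134 payoff=27.7666 vs cont=28.2637 → 28.2637 [wait]  node(3,2) S=123.5717 payoff=7.3083 vs cont=14.0102 → 14.0102 [wait]  node(3,3) S=148.0889 payoff=0.0000 vs cont=4.9914 → 4.9914 [wait]  ⇒ S*(3)=86.0422
t_2: node(2,0) S=94.1918 payoff=36.6882 vs cont=36.3792 → 36.6882 [stop]  node(2,1) S=112.8800 payoff=18.0000 vs cont=21.0332 → 21.0332 [wait]  node(2,2) S=135.2760 payoff=0.0000 vs cont=9.4516 → 9.4516 [wait]  ⇒ S*(2)=94.1918
t_1: node(1,0) S=103.1134 payoff=27.7666 vs cont=28.7228 → 28.7228 [wait]  node(1,1) S=123.5717 payoff=7.3083 vs cont=15.1664 → 15.1664 [wait]  ⇒ S*(1)=-
t_0: node(0,0) S=112.8800 payoff=18.0000 vs cont=21.8381 → 21.8381 [wait]  ⇒ S*(0)=-

price = 21.8381
boundary = - - 94.1918 86.0422 94.1918 86.0422 94.1918 103.1134 112.8800
tree:
21.8381
28.7228 15.1664
36.6882 21.0332 9.4516
44.8378 28.2637 14.0102 4.9914
52.2824 36.6882 20.1129 8.0506 1.9865
59.0828 44.8378 27.7898 12.6373 3.5504 0.4456
65.2948 52.2824 36.6882 19.1629 6.2448 0.8967 0.0000
70.9694 59.0828 44.8378 27.7666 10.7559 1.8045 0.0000 0.0000
76.1529 65.2948 52.2824 36.6882 18.0000 3.6316 0.0000 0.0000 0.0000
80.8880 70.9694 59.0828 44.8378 27.7666 7.3083 0.0000 0.0000 0.0000 0.0000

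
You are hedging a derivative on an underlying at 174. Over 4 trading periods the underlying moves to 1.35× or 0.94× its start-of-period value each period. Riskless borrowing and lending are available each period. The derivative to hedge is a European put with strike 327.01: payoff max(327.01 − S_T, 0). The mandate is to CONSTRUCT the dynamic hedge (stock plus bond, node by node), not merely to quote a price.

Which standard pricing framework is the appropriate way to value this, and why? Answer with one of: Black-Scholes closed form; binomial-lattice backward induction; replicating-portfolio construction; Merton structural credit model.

framework: replicating-portfolio construction

Key observation: the mandate to exhibit the hedge at every date and state singles out the replicating-portfolio construction on the 4-period tree with factors 1.35 and 0.94 from 174.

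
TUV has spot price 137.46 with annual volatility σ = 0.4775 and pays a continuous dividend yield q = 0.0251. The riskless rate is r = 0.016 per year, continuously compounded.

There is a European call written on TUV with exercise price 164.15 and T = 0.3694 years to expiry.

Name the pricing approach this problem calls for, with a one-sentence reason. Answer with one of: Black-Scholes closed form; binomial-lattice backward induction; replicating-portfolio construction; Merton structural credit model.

Key observation: a European-exercise option on TUV struck at 164.15 — a GBM underlying with constant parameters — admits an analytic price: the data contain no early exercise, no discrete tree, no debt structure.

framework: Black-Scholes closed form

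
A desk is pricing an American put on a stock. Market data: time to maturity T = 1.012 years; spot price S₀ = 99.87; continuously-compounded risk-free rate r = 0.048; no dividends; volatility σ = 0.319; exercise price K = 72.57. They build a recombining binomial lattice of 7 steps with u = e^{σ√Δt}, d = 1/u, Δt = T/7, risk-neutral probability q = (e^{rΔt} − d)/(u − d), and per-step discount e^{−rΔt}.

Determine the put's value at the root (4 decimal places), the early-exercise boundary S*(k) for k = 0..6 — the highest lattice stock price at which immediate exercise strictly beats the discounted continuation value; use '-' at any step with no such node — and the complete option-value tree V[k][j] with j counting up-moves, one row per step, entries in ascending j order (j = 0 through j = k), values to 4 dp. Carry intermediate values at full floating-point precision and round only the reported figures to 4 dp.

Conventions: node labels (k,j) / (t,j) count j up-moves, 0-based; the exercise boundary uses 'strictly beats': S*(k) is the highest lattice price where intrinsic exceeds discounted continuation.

price = 1.7545
boundary = - - - - - 54.4569 61.4794
tree:
1.7545
2.9452 0.5805
4.8501 1.0688 0.0970
7.7966 1.9518 0.1948 0.0000
12.1439 3.5294 0.3910 0.0000 0.0000
18.1131 6.3049 0.7849 0.0000 0.0000 0.0000
24.3334 11.0906 1.5755 0.0000 0.0000 0.0000 0.0000
29.8432 18.1131 3.1626 0.0000 0.0000 0.0000 0.0000 0.0000

Δt=0.14457  u=1.12895  d=0.88578  q=0.49835  discount=0.99308
step 7 (expiry): payoffs max(K−S,0) = 29.8432 18.1131 3.1626 0.0000 0.0000 0.0000 0.0000 0.0000
step 6: (k=6,j=0): S=48.2366, K−S=24.3334, hold=23.8316 ⇒ V=24.3334 exercise | (k=6,j=1): S=61.4794, K−S=11.0906, hold=10.5888 ⇒ V=11.0906 exercise | (k=6,j=2): S=78.3578, K−S=0.0000, hold=1.5755 ⇒ V=1.5755 continue | (k=6,j=3): S=99.8700, K−S=0.0000, hold=0.0000 ⇒ V=0.0000 continue | (k=6,j=4): S=127.2881, K−S=0.0000, hold=0.0000 ⇒ V=0.0000 continue | (k=6,j=5): S=162.2336, K−S=0.0000, hold=0.0000 ⇒ V=0.0000 continue | (k=6,j=6): S=206.7729, K−S=0.0000, hold=0.0000 ⇒ V=0.0000 continue  boundary S*=61.4794
step 5: (k=5,j=0): S=54.4569, K−S=18.1131, hold=17.6112 ⇒ V=18.1131 exercise | (k=5,j=1): S=69.4074, K−S=3.1626, hold=6.3049 ⇒ V=6.3049 continue | (k=5,j=2): S=88.4624, K−S=0.0000, hold=0.7849 ⇒ V=0.7849 continue | (k=5,j=3): S=112.7487, K−S=0.0000, hold=0.0000 ⇒ V=0.0000 continue | (k=5,j=4): S=143.7025, K−S=0.0000, hold=0.0000 ⇒ V=0.0000 continue | (k=5,j=5): S=183.1543, K−S=0.0000, hold=0.0000 ⇒ V=0.0000 continue  boundary S*=54.4569
step 4: (k=4,j=0): S=61.4794, K−S=11.0906, hold=12.1439 ⇒ V=12.1439 continue | (k=4,j=1): S=78.3578, K−S=0.0000, hold=3.5294 ⇒ V=3.5294 continue | (k=4,j=2): S=99.8700, K−S=0.0000, hold=0.3910 ⇒ V=0.3910 continue | (k=4,j=3): S=127.2881, K−S=0.0000, hold=0.0000 ⇒ V=0.0000 continue | (k=4,j=4): S=162.2336, K−S=0.0000, hold=0.0000 ⇒ V=0.0000 continue  boundary S*=-
step 3: (k=3,j=0): S=69.4074, K−S=3.1626, hold=7.7966 ⇒ V=7.7966 continue | (k=3,j=1): S=88.4624, K−S=0.0000, hold=1.9518 ⇒ V=1.9518 continue | (k=3,j=2): S=112.7487, K−S=0.0000, hold=0.1948 ⇒ V=0.1948 continue | (k=3,j=3): S=143.7025, K−S=0.0000, hold=0.0000 ⇒ V=0.0000 continue  boundary S*=-
step 2: (k=2,j=0): S=78.3578, K−S=0.0000, hold=4.8501 ⇒ V=4.8501 continue | (k=2,j=1): S=99.8700, K−S=0.0000, hold=1.0688 ⇒ V=1.0688 continue | (k=2,j=2): S=127.2881, K−S=0.0000, hold=0.0970 ⇒ V=0.0970 continue  boundary S*=-
step 1: (k=1,j=0): S=88.4624, K−S=0.0000, hold=2.9452 ⇒ V=2.9452 continue | (k=1,j=1): S=112.7487, K−S=0.0000, hold=0.5805 ⇒ V=0.5805 continue  boundary S*=-
step 0: (k=0,j=0): S=99.8700, K−S=0.0000, hold=1.7545 ⇒ V=1.7545 continue  boundary S*=-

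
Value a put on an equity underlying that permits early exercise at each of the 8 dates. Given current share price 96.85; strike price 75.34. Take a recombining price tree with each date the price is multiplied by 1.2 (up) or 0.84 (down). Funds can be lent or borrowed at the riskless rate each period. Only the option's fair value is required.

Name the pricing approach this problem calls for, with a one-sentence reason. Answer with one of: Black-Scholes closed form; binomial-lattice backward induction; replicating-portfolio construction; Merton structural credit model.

framework: binomial-lattice backward induction

Key observation: an American put (K = 75.34, S₀ = 96.85) on a 8-date tree has no closed form — the optimal stopping decision is embedded and must be resolved recursively from expiry.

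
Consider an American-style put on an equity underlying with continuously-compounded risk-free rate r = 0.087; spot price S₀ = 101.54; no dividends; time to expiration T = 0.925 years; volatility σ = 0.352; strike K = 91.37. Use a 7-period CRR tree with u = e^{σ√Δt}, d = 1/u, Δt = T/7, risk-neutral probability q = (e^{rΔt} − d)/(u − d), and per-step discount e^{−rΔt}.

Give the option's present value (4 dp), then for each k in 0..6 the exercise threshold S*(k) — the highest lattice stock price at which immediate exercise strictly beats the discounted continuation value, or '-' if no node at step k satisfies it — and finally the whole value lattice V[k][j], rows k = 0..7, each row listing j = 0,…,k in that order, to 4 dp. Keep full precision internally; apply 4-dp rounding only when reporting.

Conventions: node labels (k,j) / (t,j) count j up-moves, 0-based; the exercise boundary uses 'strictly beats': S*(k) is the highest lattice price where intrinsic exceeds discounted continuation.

Δt=0.13214  u=1.13650  d=0.87989  q=0.51311  discount=0.98857
step 7 (expiry): payoffs max(K−S,0) = 49.9090 37.8173 22.1990 2.0259 0.0000 0.0000 0.0000 0.0000
step 6: (k=6,j=0): S=47.1206, K−S=44.2494, hold=43.2050 ⇒ V=44.2494 exercise | (k=6,j=1): S=60.8629, K−S=30.5071, hold=29.4627 ⇒ V=30.5071 exercise | (k=6,j=2): S=78.6131, K−S=12.7569, hold=11.7125 ⇒ V=12.7569 exercise | (k=6,j=3): S=101.5400, K−S=0.0000, hold=0.9751 ⇒ V=0.9751 continue | (k=6,j=4): S=131.1533, K−S=0.0000, hold=0.0000 ⇒ V=0.0000 continue | (k=6,j=5): S=169.4031, K−S=0.0000, hold=0.0000 ⇒ V=0.0000 continue | (k=6,j=6): S=218.8082, K−S=0.0000, hold=0.0000 ⇒ V=0.0000 continue  boundary S*=78.6131
step 5: (k=5,j=0): S=53.5527, K−S=37.8173, hold=36.7728 ⇒ V=37.8173 exercise | (k=5,j=1): S=69.1710, K−S=22.1990, hold=21.1546 ⇒ V=22.1990 exercise | (k=5,j=2): S=89.3441, K−S=2.0259, hold=6.6348 ⇒ V=6.6348 continue | (k=5,j=3): S=115.4006, K−S=0.0000, hold=0.4693 ⇒ V=0.4693 continue | (k=5,j=4): S=149.0563, K−S=0.0000, hold=0.0000 ⇒ V=0.0000 continue | (k=5,j=5): S=192.5274, K−S=0.0000, hold=0.0000 ⇒ V=0.0000 continue  boundary S*=69.1710
step 4: (k=4,j=0): S=60.8629, K−S=30.5071, hold=29.4627 ⇒ V=30.5071 exercise | (k=4,j=1): S=78.6131, K−S=12.7569, hold=14.0503 ⇒ V=14.0503 continue | (k=4,j=2): S=101.5400, K−S=0.0000, hold=3.4315 ⇒ V=3.4315 continue | (k=4,j=3): S=131.1533, K−S=0.0000, hold=0.2259 ⇒ V=0.2259 continue | (k=4,j=4): S=169.4031, K−S=0.0000, hold=0.0000 ⇒ V=0.0000 continue  boundary S*=60.8629
step 3: (k=3,j=0): S=69.1710, K−S=22.1990, hold=21.8107 ⇒ V=22.1990 exercise | (k=3,j=1): S=89.3441, K−S=2.0259, hold=8.5034 ⇒ V=8.5034 continue | (k=3,j=2): S=115.4006, K−S=0.0000, hold=1.7663 ⇒ V=1.7663 continue | (k=3,j=3): S=149.0563, K−S=0.0000, hold=0.1087 ⇒ V=0.1087 continue  boundary S*=69.1710
step 2: (k=2,j=0): S=78.6131, K−S=12.7569, hold=14.9982 ⇒ V=14.9982 continue | (k=2,j=1): S=101.5400, K−S=0.0000, hold=4.9888 ⇒ V=4.9888 continue | (k=2,j=2): S=131.1533, K−S=0.0000, hold=0.9053 ⇒ V=0.9053 continue  boundary S*=-
step 1: (k=1,j=0): S=89.3441, K−S=2.0259, hold=9.7495 ⇒ V=9.7495 continue | (k=1,j=1): S=115.4006, K−S=0.0000, hold=2.8604 ⇒ V=2.8604 continue  boundary S*=-
step 0: (k=0,j=0): S=101.5400, K−S=0.0000, hold=6.1436 ⇒ V=6.1436 continue  boundary S*=-

price = 6.1436
boundary = - - - 69.1710 60.8629 69.1710 78.6131
tree:
6.1436
9.7495 2.8604
14.9982 4.9888 0.9053
22.1990 8.5034 1.7663 0.1087
30.5071 14.0503 3.4315 0.2259 0.0000
37.8173 22.1990 6.6348 0.4693 0.0000 0.0000
44.2494 30.5071 12.7569 0.9751 0.0000 0.0000 0.0000
49.9090 37.8173 22.1990 2.0259 0.0000 0.0000 0.0000 0.0000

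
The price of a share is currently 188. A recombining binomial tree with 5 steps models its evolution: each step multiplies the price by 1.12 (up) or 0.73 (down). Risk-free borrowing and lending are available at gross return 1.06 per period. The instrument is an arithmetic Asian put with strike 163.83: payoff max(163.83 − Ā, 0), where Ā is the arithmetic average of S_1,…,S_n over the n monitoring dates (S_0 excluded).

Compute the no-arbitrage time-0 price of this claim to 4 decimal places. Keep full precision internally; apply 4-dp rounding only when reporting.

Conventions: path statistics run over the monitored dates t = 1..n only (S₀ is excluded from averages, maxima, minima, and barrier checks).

price = 2.0205

Under the martingale measure an up-move has probability p* = 0.8462; value the claim as the probability-weighted average of per-path payoffs, discounted 5 periods at R = 1.06.
Enumerate all 2^5 = 32 price paths (U = up ×1.12, D = down ×0.73); each path with k up-moves has probability p*^k·(1−p*)^(5−k).
DDDDD: Ā=80.5846, payoff=83.2454, prob=0.000086
UDDDD: Ā=123.6366, payoff=40.1934, prob=0.000474
DUDDD: Ā=108.9726, payoff=54.8574, prob=0.000474
UUDDD: Ā=167.1908, payoff=0.0000, prob=0.002607
DDUDD: Ā=98.2679, payoff=65.5621, prob=0.000474
UDUDD: Ā=150.7672, payoff=13.0628, prob=0.002607
DUUDD: Ā=136.1032, payoff=27.7268, prob=0.002607
UUUDD: Ā=208.8158, payoff=0.0000, prob=0.014339
DDDUD: Ā=90.4534, payoff=73.3766, prob=0.000474
UDDUD: Ā=138.7779, payoff=25.0521, prob=0.002607
DUDUD: Ā=124.1139, payoff=39.7161, prob=0.002607
UUDUD: Ā=190.4213, payoff=0.0000, prob=0.014339
DDUUD: Ā=113.4091, payoff=50.4209, prob=0.002607
UDUUD: Ā=173.9976, payoff=0.0000, prob=0.014339
DUUUD: Ā=159.3336, payoff=4.4964, prob=0.014339
UUUUD: Ā=244.4570, payoff=0.0000, prob=0.078865
DDDDU: Ā=84.7489, payoff=79.0811, prob=0.000474
UDDDU: Ā=130.0257, payoff=33.8043, prob=0.002607
DUDDU: Ā=115.3617, payoff=48.4683, prob=0.002607
UUDDU: Ā=176.9933, payoff=0.0000, prob=0.014339
DDUDU: Ā=104.6570, payoff=59.1730, prob=0.002607
UDUDU: Ā=160.5696, payoff=3.2604, prob=0.014339
DUUDU: Ā=145.9056, payoff=17.9244, prob=0.014339
UUUDU: Ā=223.8552, payoff=0.0000, prob=0.078865
DDDUU: Ā=96.8425, payoff=66.9875, prob=0.002607
UDDUU: Ā=148.5803, payoff=15.2497, prob=0.014339
DUDUU: Ā=133.9163, payoff=29.9137, prob=0.014339
UUDUU: Ā=205.4606, payoff=0.0000, prob=0.078865
DDUUU: Ā=123.2116, payoff=40.6184, prob=0.014339
UDUUU: Ā=189.0370, payoff=0.0000, prob=0.078865
DUUUU: Ā=174.3730, payoff=0.0000, prob=0.078865
UUUUU: Ā=267.5311, payoff=0.0000, prob=0.433757
Price = Σ prob·payoff / R^5 = 2.703914 / 1.338226 = 2.0205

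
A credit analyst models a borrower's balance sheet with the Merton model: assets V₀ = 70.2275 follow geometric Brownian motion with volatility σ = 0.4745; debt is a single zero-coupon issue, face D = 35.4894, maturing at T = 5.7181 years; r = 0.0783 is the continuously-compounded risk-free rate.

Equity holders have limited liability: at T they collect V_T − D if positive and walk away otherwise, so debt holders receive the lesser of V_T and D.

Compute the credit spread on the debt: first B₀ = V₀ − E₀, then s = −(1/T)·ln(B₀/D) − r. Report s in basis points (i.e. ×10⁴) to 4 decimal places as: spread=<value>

Apply the equity-as-call identities (strike 35.4894, horizon 5.7181 years):
d₁ = [ln(V₀/D) + (r + σ²/2)T] / (σ√T)
   = [ln(70.2275/35.4894) + (0.0783 + 0.5·0.4745²)·5.7181] / (0.4745·√5.7181)
   = [0.682506 + 1.091443] / 1.134650 = 1.563432
d₂ = d₁ − σ√T = 1.563432 − 1.134650 = 0.428782
N(d₁) = 0.941025,  N(d₂) = 0.665959,  e^(−rT) = 0.639079
E₀ = V₀·N(d₁) − D·e^(−rT)·N(d₂)
   = 70.2275·0.941025 − 35.4894·0.639079·0.665959 = 50.981497
B₀ = V₀ − E₀ = 70.2275 − 50.981497 = 19.246003
spread = −(1/T)·ln(B₀/D) − r = −(1/5.7181)·ln(19.246003/35.4894) − 0.0783 = 0.02871643
in basis points: 0.02871643 × 10⁴ = 287.1643 bp

spread=287.1643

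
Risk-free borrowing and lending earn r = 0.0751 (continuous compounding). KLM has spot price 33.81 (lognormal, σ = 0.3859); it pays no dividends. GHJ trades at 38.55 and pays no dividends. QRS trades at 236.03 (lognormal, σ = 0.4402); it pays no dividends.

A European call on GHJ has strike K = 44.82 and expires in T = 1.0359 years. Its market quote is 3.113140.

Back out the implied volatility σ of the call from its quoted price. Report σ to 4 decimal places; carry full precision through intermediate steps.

At σ = 0.2730 the Black–Scholes value reproduces the quote:
σ√T = 0.273·√1.0359 = 0.277857
d₁ = (ln(S/K) + (r+σ²/2)T) / (σ√T) = (ln(38.55/44.82) + (0.0751+0.273²/2)·1.0359) / 0.277857 = (-0.150698 + 0.116398) / 0.277857 = -0.123445
d₂ = d₁ − σ√T = -0.123445 − 0.277857 = -0.401302
e^{−rT} = 0.925153
N(d₁) = 0.450877,  N(d₂) = 0.344099
V = S·N(d₁) − K·e^{−rT}·N(d₂) = 17.381327 − 14.268187 = 3.113140 (matching the quote); vega is positive throughout, so no other σ reproduces this price

sigma = 0.2730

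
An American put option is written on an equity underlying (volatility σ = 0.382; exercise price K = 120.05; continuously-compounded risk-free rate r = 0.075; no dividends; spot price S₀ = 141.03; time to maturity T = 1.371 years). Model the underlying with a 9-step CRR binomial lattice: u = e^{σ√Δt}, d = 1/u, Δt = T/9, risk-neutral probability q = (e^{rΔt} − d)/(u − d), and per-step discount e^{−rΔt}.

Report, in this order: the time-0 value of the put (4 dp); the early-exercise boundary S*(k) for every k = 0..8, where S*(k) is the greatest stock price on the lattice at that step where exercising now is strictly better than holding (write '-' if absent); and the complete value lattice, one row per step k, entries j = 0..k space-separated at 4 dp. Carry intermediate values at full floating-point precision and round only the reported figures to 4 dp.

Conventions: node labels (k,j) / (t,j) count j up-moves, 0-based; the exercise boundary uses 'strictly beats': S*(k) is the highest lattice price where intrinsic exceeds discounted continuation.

price = 9.8064
boundary = - - - - 77.6798 66.9202 77.6798 90.1694 104.6670
tree:
9.8064
14.8142 5.0472
21.7587 8.2422 1.9830
30.9338 13.1260 3.5704 0.4487
42.3702 20.2608 6.3259 0.9098 0.0000
53.1298 30.0585 10.9741 1.8449 0.0000 0.0000
62.3990 42.3702 18.4944 3.7410 0.0000 0.0000 0.0000
70.3844 53.1298 29.8806 7.5861 0.0000 0.0000 0.0000 0.0000
77.2637 62.3990 42.3702 15.3830 0.0000 0.0000 0.0000 0.0000 0.0000
83.1901 70.3844 53.1298 29.8806 0.0000 0.0000 0.0000 0.0000 0.0000 0.0000

Δt=0.15233  u=1.16078  d=0.86149  q=0.50119  discount=0.98864
step 9 (expiry): payoffs max(K−S,0) = 83.1901 70.3844 53.1298 29.8806 0.0000 0.0000 0.0000 0.0000 0.0000 0.0000
step 8: (k=8,j=0): S=42.7863, K−S=77.2637, hold=75.8999 ⇒ V=77.2637 exercise | (k=8,j=1): S=57.6510, K−S=62.3990, hold=61.0353 ⇒ V=62.3990 exercise | (k=8,j=2): S=77.6798, K−S=42.3702, hold=41.0064 ⇒ V=42.3702 exercise | (k=8,j=3): S=104.6670, K−S=15.3830, hold=14.7355 ⇒ V=15.3830 exercise | (k=8,j=4): S=141.0300, K−S=0.0000, hold=0.0000 ⇒ V=0.0000 continue | (k=8,j=5): S=190.0260, K−S=0.0000, hold=0.0000 ⇒ V=0.0000 continue | (k=8,j=6): S=256.0441, K−S=0.0000, hold=0.0000 ⇒ V=0.0000 continue | (k=8,j=7): S=344.9978, K−S=0.0000, hold=0.0000 ⇒ V=0.0000 continue | (k=8,j=8): S=464.8554, K−S=0.0000, hold=0.0000 ⇒ V=0.0000 continue  boundary S*=104.6670
step 7: (k=7,j=0): S=49.6656, K−S=70.3844, hold=69.0206 ⇒ V=70.3844 exercise | (k=7,j=1): S=66.9202, K−S=53.1298, hold=51.7660 ⇒ V=53.1298 exercise | (k=7,j=2): S=90.1694, K−S=29.8806, hold=28.5169 ⇒ V=29.8806 exercise | (k=7,j=3): S=121.4956, K−S=0.0000, hold=7.5861 ⇒ V=7.5861 continue | (k=7,j=4): S=163.7051, K−S=0.0000, hold=0.0000 ⇒ V=0.0000 continue | (k=7,j=5): S=220.5789, K−S=0.0000, hold=0.0000 ⇒ V=0.0000 continue | (k=7,j=6): S=297.2114, K−S=0.0000, hold=0.0000 ⇒ V=0.0000 continue | (k=7,j=7): S=400.4674, K−S=0.0000, hold=0.0000 ⇒ V=0.0000 continue  boundary S*=90.1694
step 6: (k=6,j=0): S=57.6510, K−S=62.3990, hold=61.0353 ⇒ V=62.3990 exercise | (k=6,j=1): S=77.6798, K−S=42.3702, hold=41.0064 ⇒ V=42.3702 exercise | (k=6,j=2): S=104.6670, K−S=15.3830, hold=18.4944 ⇒ V=18.4944 continue | (k=6,j=3): S=141.0300, K−S=0.0000, hold=3.7410 ⇒ V=3.7410 continue | (k=6,j=4): S=190.0260, K−S=0.0000, hold=0.0000 ⇒ V=0.0000 continue | (k=6,j=5): S=256.0441, K−S=0.0000, hold=0.0000 ⇒ V=0.0000 continue | (k=6,j=6): S=344.9978, K−S=0.0000, hold=0.0000 ⇒ V=0.0000 continue  boundary S*=77.6798
step 5: (k=5,j=0): S=66.9202, K−S=53.1298, hold=51.7660 ⇒ V=53.1298 exercise | (k=5,j=1): S=90.1694, K−S=29.8806, hold=30.0585 ⇒ V=30.0585 continue | (k=5,j=2): S=121.4956, K−S=0.0000, hold=10.9741 ⇒ V=10.9741 continue | (k=5,j=3): S=163.7051, K−S=0.0000, hold=1.8449 ⇒ V=1.8449 continue | (k=5,j=4): S=220.5789, K−S=0.0000, hold=0.0000 ⇒ V=0.0000 continue | (k=5,j=5): S=297.2114, K−S=0.0000, hold=0.0000 ⇒ V=0.0000 continue  boundary S*=66.9202
step 4: (k=4,j=0): S=77.6798, K−S=42.3702, hold=41.0945 ⇒ V=42.3702 exercise | (k=4,j=1): S=104.6670, K−S=15.3830, hold=20.2608 ⇒ V=20.2608 continue | (k=4,j=2): S=141.0300, K−S=0.0000, hold=6.3259 ⇒ V=6.3259 continue | (k=4,j=3): S=190.0260, K−S=0.0000, hold=0.9098 ⇒ V=0.9098 continue | (k=4,j=4): S=256.0441, K−S=0.0000, hold=0.0000 ⇒ V=0.0000 continue  boundary S*=77.6798
step 3: (k=3,j=0): S=90.1694, K−S=29.8806, hold=30.9338 ⇒ V=30.9338 continue | (k=3,j=1): S=121.4956, K−S=0.0000, hold=13.1260 ⇒ V=13.1260 continue | (k=3,j=2): S=163.7051, K−S=0.0000, hold=3.5704 ⇒ V=3.5704 continue | (k=3,j=3): S=220.5789, K−S=0.0000, hold=0.4487 ⇒ V=0.4487 continue  boundary S*=-
step 2: (k=2,j=0): S=104.6670, K−S=15.3830, hold=21.7587 ⇒ V=21.7587 continue | (k=2,j=1): S=141.0300, K−S=0.0000, hold=8.2422 ⇒ V=8.2422 continue | (k=2,j=2): S=190.0260, K−S=0.0000, hold=1.9830 ⇒ V=1.9830 continue  boundary S*=-
step 1: (k=1,j=0): S=121.4956, K−S=0.0000, hold=14.8142 ⇒ V=14.8142 continue | (k=1,j=1): S=163.7051, K−S=0.0000, hold=5.0472 ⇒ V=5.0472 continue  boundary S*=-
step 0: (k=0,j=0): S=141.0300, K−S=0.0000, hold=9.8064 ⇒ V=9.8064 continue  boundary S*=-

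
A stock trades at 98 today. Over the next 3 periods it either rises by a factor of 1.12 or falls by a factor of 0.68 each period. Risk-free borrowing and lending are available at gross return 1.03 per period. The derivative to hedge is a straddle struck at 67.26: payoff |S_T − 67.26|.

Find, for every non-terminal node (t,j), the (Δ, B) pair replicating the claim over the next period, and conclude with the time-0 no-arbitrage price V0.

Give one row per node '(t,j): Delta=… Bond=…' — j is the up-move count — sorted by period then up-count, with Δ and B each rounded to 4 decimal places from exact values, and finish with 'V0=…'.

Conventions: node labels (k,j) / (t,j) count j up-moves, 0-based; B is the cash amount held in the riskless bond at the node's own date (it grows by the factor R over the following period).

Under the risk-neutral measure, an up-move has probability p* = (R−d)/(u−d) = 0.7955 and values discount at R = 1.03.
Expiry values: V(3,0)=36.4457, V(3,1)=16.5070, V(3,2)=16.3332, V(3,3)=70.4229
(2,0): S=45.3152. Δ = (V_up−V_dn)/(S_up−S_dn) = (16.5070−36.4457)/(50.7530−30.8143) = -1.0000. V = [p*·16.5070 + (1−p*)·36.4457]/1.03 = 19.9858. B = V − Δ·S = 65.3010.
(2,1): S=74.6368. Δ = (V_up−V_dn)/(S_up−S_dn) = (16.3332−16.5070)/(83.5932−50.7530) = -0.0053. V = [p*·16.3332 + (1−p*)·16.5070]/1.03 = 15.8920. B = V − Δ·S = 16.2869.
(2,2): S=122.9312. Δ = (V_up−V_dn)/(S_up−S_dn) = (70.4229−16.3332)/(137.6829−83.5932) = 1.0000. V = [p*·70.4229 + (1−p*)·16.3332]/1.03 = 57.6302. B = V − Δ·S = -65.3010.
(1,0): S=66.6400. Δ = (V_up−V_dn)/(S_up−S_dn) = (15.8920−19.9858)/(74.6368−45.3152) = -0.1396. V = [p*·15.8920 + (1−p*)·19.9858]/1.03 = 16.2421. B = V − Δ·S = 25.5461.
(1,1): S=109.7600. Δ = (V_up−V_dn)/(S_up−S_dn) = (57.6302−15.8920)/(122.9312−74.6368) = 0.8642. V = [p*·57.6302 + (1−p*)·15.8920]/1.03 = 47.6630. B = V − Δ·S = -47.1966.
(0,0): S=98.0000. Δ = (V_up−V_dn)/(S_up−S_dn) = (47.6630−16.2421)/(109.7600−66.6400) = 0.7287. V = [p*·47.6630 + (1−p*)·16.2421]/1.03 = 40.0349. B = V − Δ·S = -31.3762.
Verification: the root portfolio costs Δ(0,0)·S0 + B(0,0) = 40.0349, matching V0.

(0,0): Delta=0.7287 Bond=-31.3762
(1,0): Delta=-0.1396 Bond=25.5461
(1,1): Delta=0.8642 Bond=-47.1966
(2,0): Delta=-1.0000 Bond=65.3010
(2,1): Delta=-0.0053 Bond=16.2869
(2,2): Delta=1.0000 Bond=-65.3010
V0=40.0349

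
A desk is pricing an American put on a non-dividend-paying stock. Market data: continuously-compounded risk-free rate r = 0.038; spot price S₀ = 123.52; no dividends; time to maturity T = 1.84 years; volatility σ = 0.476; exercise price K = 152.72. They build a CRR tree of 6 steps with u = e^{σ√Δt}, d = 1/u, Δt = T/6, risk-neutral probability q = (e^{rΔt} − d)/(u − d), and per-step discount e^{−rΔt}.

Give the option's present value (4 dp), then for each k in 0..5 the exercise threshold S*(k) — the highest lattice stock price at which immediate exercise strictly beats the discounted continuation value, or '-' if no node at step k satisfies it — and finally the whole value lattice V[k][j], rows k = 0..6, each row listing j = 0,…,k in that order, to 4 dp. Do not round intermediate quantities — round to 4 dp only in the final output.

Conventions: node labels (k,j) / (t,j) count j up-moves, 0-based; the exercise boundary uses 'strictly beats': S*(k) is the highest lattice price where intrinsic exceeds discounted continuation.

params: Δt=0.30667 u=1.30160 d=0.76828 q=0.45646 e^(-rΔt)=0.98841
t_6 payoffs: 127.3182 109.6849 79.8112 29.2000 0.0000 0.0000 0.0000
t_5: node(5,0) S=33.0631 payoff=119.6569 vs cont=117.8875 → 119.6569 [stop]  node(5,1) S=56.0146 payoff=96.7054 vs cont=94.9360 → 96.7054 [stop]  node(5,2) S=94.8983 payoff=57.8217 vs cont=56.0523 → 57.8217 [stop]  node(5,3) S=160.7740 payoff=0.0000 vs cont=15.6875 → 15.6875 [wait]  node(5,4) S=272.3788 payoff=0.0000 vs cont=0.0000 → 0.0000 [wait]  node(5,5) S=461.4563 payoff=0.0000 vs cont=0.0000 → 0.0000 [wait]  ⇒ S*(5)=94.8983
t_4: node(4,0) S=43.0351 payoff=109.6849 vs cont=107.9156 → 109.6849 [stop]  node(4,1) S=72.9088 payoff=79.8112 vs cont=78.0418 → 79.8112 [stop]  node(4,2) S=123.5200 payoff=29.2000 vs cont=38.1421 → 38.1421 [wait]  node(4,3) S=209.2640 payoff=0.0000 vs cont=8.4280 → 8.4280 [wait]  node(4,4) S=354.5291 payoff=0.0000 vs cont=0.0000 → 0.0000 [wait]  ⇒ S*(4)=72.9088
t_3: node(3,0) S=56.0146 payoff=96.7054 vs cont=94.9360 → 96.7054 [stop]  node(3,1) S=94.8983 payoff=57.8217 vs cont=60.0867 → 60.0867 [wait]  node(3,2) S=160.7740 payoff=0.0000 vs cont=24.2941 → 24.2941 [wait]  node(3,3) S=272.3788 payoff=0.0000 vs cont=4.5279 → 4.5279 [wait]  ⇒ S*(3)=56.0146
t_2: node(2,0) S=72.9088 payoff=79.8112 vs cont=79.0638 → 79.8112 [stop]  node(2,1) S=123.5200 payoff=29.2000 vs cont=43.2420 → 43.2420 [wait]  node(2,2) S=209.2640 payoff=0.0000 vs cont=15.0948 → 15.0948 [wait]  ⇒ S*(2)=72.9088
t_1: node(1,0) S=94.8983 payoff=57.8217 vs cont=62.3876 → 62.3876 [wait]  node(1,1) S=160.7740 payoff=0.0000 vs cont=30.0418 → 30.0418 [wait]  ⇒ S*(1)=-
t_0: node(0,0) S=123.5200 payoff=29.2000 vs cont=47.0714 → 47.0714 [wait]  ⇒ S*(0)=-

price = 47.0714
boundary = - - 72.9088 56.0146 72.9088 94.8983
tree:
47.0714
62.3876 30.0418
79.8112 43.2420 15.0948
96.7054 60.0867 24.2941 4.5279
109.6849 79.8112 38.1421 8.4280 0.0000
119.6569 96.7054 57.8217 15.6875 0.0000 0.0000
127.3182 109.6849 79.8112 29.2000 0.0000 0.0000 0.0000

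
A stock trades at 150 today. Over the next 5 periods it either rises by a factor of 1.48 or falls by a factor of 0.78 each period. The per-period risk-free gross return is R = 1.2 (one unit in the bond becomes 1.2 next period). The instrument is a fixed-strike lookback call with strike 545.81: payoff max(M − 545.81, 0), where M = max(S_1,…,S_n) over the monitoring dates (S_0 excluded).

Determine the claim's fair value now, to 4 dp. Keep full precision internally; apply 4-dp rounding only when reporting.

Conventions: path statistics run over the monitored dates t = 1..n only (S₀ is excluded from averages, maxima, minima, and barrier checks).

price = 21.1457

Under the martingale measure an up-move has probability p* = 0.6000; value the claim as the probability-weighted average of per-path payoffs, discounted 5 periods at R = 1.2.
Enumerate all 2^5 = 32 price paths (U = up ×1.48, D = down ×0.78); each path with k up-moves has probability p*^k·(1−p*)^(5−k).
DDDDD: M=117.0000, payoff=0.0000, prob=0.010240
UDDDD: M=222.0000, payoff=0.0000, prob=0.015360
DUDDD: M=173.1600, payoff=0.0000, prob=0.015360
UUDDD: M=328.5600, payoff=0.0000, prob=0.023040
DDUDD: M=135.0648, payoff=0.0000, prob=0.015360
UDUDD: M=256.2768, payoff=0.0000, prob=0.023040
DUUDD: M=256.2768, payoff=0.0000, prob=0.023040
UUUDD: M=486.2688, payoff=0.0000, prob=0.034560
DDDUD: M=117.0000, payoff=0.0000, prob=0.015360
UDDUD: M=222.0000, payoff=0.0000, prob=0.023040
DUDUD: M=199.8959, payoff=0.0000, prob=0.023040
UUDUD: M=379.2897, payoff=0.0000, prob=0.034560
DDUUD: M=199.8959, payoff=0.0000, prob=0.023040
UDUUD: M=379.2897, payoff=0.0000, prob=0.034560
DUUUD: M=379.2897, payoff=0.0000, prob=0.034560
UUUUD: M=719.6778, payoff=173.8678, prob=0.051840
DDDDU: M=117.0000, payoff=0.0000, prob=0.015360
UDDDU: M=222.0000, payoff=0.0000, prob=0.023040
DUDDU: M=173.1600, payoff=0.0000, prob=0.023040
UUDDU: M=328.5600, payoff=0.0000, prob=0.034560
DDUDU: M=155.9188, payoff=0.0000, prob=0.023040
UDUDU: M=295.8459, payoff=0.0000, prob=0.034560
DUUDU: M=295.8459, payoff=0.0000, prob=0.034560
UUUDU: M=561.3487, payoff=15.5387, prob=0.051840
DDDUU: M=155.9188, payoff=0.0000, prob=0.023040
UDDUU: M=295.8459, payoff=0.0000, prob=0.034560
DUDUU: M=295.8459, payoff=0.0000, prob=0.034560
UUDUU: M=561.3487, payoff=15.5387, prob=0.051840
DDUUU: M=295.8459, payoff=0.0000, prob=0.034560
UDUUU: M=561.3487, payoff=15.5387, prob=0.051840
DUUUU: M=561.3487, payoff=15.5387, prob=0.051840
UUUUU: M=1065.1232, payoff=519.3132, prob=0.077760
Price = Σ prob·payoff / R^5 = 52.617206 / 2.488320 = 21.1457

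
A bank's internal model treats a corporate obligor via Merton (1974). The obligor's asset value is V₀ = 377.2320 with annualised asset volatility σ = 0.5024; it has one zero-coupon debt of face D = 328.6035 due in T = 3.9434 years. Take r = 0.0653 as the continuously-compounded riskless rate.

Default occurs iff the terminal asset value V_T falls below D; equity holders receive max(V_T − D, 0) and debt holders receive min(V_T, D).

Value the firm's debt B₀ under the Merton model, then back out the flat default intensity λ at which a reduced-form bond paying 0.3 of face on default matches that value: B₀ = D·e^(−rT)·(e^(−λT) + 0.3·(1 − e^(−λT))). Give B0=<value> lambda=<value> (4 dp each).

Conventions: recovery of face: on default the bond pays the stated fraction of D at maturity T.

With assets at 377.2320 and a single debt payment of 328.6035 at 3.9434 years:
d₁ = [ln(V₀/D) + (r + σ²/2)T] / (σ√T)
   = [ln(377.2320/328.6035) + (0.0653 + 0.5·0.5024²)·3.9434] / (0.5024·√3.9434)
   = [0.138009 + 0.755172] / 0.997666 = 0.895271
d₂ = d₁ − σ√T = 0.895271 − 0.997666 = -0.102395
N(d₁) = 0.814679,  N(d₂) = 0.459222,  e^(−rT) = 0.772979
E₀ = V₀·N(d₁) − D·e^(−rT)·N(d₂)
   = 377.2320·0.814679 − 328.6035·0.772979·0.459222 = 190.679051
B₀ = V₀ − E₀ = 377.2320 − 190.679051 = 186.552949
e^(−λT) = (B₀·e^(rT)/D − 0.3)/(1 − 0.3) = (186.5529·1.293697/328.6035 − 0.3)/0.7 = 0.62064324
λ = −ln(0.62064324)/3.9434 = 0.120961

B0=186.5529 lambda=0.1210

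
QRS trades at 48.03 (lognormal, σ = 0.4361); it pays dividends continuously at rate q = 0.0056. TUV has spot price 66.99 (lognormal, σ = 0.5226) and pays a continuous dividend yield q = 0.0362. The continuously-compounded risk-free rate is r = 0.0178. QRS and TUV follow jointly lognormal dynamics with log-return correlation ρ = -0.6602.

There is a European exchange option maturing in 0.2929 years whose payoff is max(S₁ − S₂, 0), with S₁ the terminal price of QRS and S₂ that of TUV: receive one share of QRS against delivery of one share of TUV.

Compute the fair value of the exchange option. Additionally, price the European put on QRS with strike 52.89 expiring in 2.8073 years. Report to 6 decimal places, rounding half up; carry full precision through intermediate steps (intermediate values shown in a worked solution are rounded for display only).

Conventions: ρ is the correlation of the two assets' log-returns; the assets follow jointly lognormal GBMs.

σ_eff = √(σ₁² + σ₂² − 2ρσ₁σ₂) = √(0.4361² + 0.5226² − 2·-0.6602·0.4361·0.5226) = 0.874197
d₁ = (ln(S₁/S₂) + (q₂ − q₁ + σ_eff²/2)T) / (σ_eff√T) = (ln(48.03/66.99) + (0.0362 − 0.0056 + 0.382110)·0.2929) / 0.473118 = -0.447742
d₂ = d₁ − σ_eff√T = -0.447742 − 0.473118 = -0.920860
N(d₁) = 0.327170,  N(d₂) = 0.178562
V = S₁·e^{−q₁T}·N(d₁) − S₂·e^{−q₂T}·N(d₂) = 15.688207 − 11.835697 = 3.852510
[vanilla: QRS put K=52.89]
σ√T = 0.4361·√2.8073 = 0.730686
d₁ = (ln(S/K) + (r−q+σ²/2)T) / (σ√T) = (ln(48.03/52.89) + (0.0178−0.0056+0.4361²/2)·2.8073) / 0.730686 = (-0.096388 + 0.301200) / 0.730686 = 0.280300
d₂ = d₁ − σ√T = 0.280300 − 0.730686 = -0.450385
e^{−rT} = 0.951258
e^{−qT} = 0.984402
N(−d₁) = 0.389624,  N(−d₂) = 0.673784
price = K·e^{−rT}·N(−d₂) − S·e^{−qT}·N(−d₁) = 33.899431 − 18.421728 = 15.477702

exchange price = 3.852510
price(QRS put K=52.89) = 15.477702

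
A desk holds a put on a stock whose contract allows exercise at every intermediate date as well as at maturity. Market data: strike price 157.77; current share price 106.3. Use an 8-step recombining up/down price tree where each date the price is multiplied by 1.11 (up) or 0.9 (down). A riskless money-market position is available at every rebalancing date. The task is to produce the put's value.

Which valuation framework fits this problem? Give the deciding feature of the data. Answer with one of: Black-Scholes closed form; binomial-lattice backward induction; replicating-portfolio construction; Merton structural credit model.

framework: binomial-lattice backward induction

Key observation: the put (strike 157.77 on spot 106.3) is American-style on a 8-step discrete price model, so the early-exercise decision at every node requires stepwise backward valuation — a closed form cannot price the exercise right.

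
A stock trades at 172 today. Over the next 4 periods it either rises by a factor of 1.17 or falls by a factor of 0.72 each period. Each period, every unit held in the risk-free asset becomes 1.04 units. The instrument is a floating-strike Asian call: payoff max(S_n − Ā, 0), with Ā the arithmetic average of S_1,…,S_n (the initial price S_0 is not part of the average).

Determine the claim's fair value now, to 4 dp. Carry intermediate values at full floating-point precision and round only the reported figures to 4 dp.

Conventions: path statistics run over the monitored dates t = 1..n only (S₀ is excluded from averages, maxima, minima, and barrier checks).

price = 19.6044

No-arbitrage gives p* = (R−d)/(u−d) = 0.7111: enumerate every path, weight its payoff by its p*-probability, and discount by R^4.
Enumerate all 2^4 = 16 price paths (U = up ×1.17, D = down ×0.72); each path with k up-moves has probability p*^k·(1−p*)^(4−k).
DDDD: Ā=80.8566, payoff=0.0000, prob=0.006965
UDDD: Ā=131.3920, payoff=0.0000, prob=0.017145
DUDD: Ā=112.0420, payoff=0.0000, prob=0.017145
UUDD: Ā=182.0683, payoff=0.0000, prob=0.042202
DDUD: Ā=98.1100, payoff=0.0000, prob=0.017145
UDUD: Ā=159.4288, payoff=0.0000, prob=0.042202
DUUD: Ā=140.0788, payoff=0.0000, prob=0.042202
UUUD: Ā=227.6280, payoff=0.0000, prob=0.103883
DDDU: Ā=88.0790, payoff=0.0000, prob=0.017145
UDDU: Ā=143.1283, payoff=0.0000, prob=0.042202
DUDU: Ā=123.7783, payoff=0.0000, prob=0.042202
UUDU: Ā=201.1398, payoff=0.0000, prob=0.103883
DDUU: Ā=109.8463, payoff=12.2114, prob=0.042202
UDUU: Ā=178.5003, payoff=19.8435, prob=0.103883
DUUU: Ā=159.1503, payoff=39.1935, prob=0.103883
UUUU: Ā=258.6192, payoff=63.6894, prob=0.255711
Price = Σ prob·payoff / R^4 = 22.934360 / 1.169859 = 19.6044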